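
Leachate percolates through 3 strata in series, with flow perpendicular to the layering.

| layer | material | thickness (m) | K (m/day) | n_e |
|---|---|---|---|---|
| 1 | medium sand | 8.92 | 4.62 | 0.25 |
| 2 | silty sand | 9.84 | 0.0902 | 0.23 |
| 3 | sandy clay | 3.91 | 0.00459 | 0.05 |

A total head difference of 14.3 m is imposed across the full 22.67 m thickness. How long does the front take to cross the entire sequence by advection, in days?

316

With flow normal to the layers, continuity requires the same specific discharge q through every layer.
Σ(b_i/K_i) = 8.92/4.62 + 9.84/0.0902 + 3.91/0.00459 = 962.9 d.
q = Δh / Σ(b_i/K_i) = 14.3 / 962.9 = 0.01485 m/day.
In each layer the seepage velocity is v_i = q/n_i, so the layer transit time is t_i = b_i·n_i / q:
  layer 1 (medium sand): t_1 = 8.92 × 0.25 / 0.01485 = 150.2 d
  layer 2 (silty sand): t_2 = 9.84 × 0.23 / 0.01485 = 152.4 d
  layer 3 (sandy clay): t_3 = 3.91 × 0.05 / 0.01485 = 13.16 d
Total t = Σ t_i = 315.7 days.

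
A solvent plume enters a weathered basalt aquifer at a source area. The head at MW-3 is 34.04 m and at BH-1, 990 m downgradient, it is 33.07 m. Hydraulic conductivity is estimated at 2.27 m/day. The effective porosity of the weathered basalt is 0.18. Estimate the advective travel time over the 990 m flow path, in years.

219

Hydraulic gradient i = (34.04 − 33.07) / 990 = 0.97 / 990 = 0.0009798.
Darcy flux q = K · i = 2.270 × 0.0009798 = 0.002224 m/day.
Seepage velocity v = q / n_e = 0.002224 / 0.18 = 0.01236 m/day.
Travel time t = L / v = 990 / 0.01236 = 80121 days = 219.4 years.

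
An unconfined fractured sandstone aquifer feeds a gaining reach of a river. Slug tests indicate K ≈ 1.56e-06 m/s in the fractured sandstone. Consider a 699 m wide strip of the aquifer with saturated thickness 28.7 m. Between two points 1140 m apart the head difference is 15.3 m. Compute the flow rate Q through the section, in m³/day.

Convert K: 1.56e-06 m/s × 86400 = 0.1348 m/day.
Cross-sectional area A = 699 × 28.7 = 20061 m².
Hydraulic gradient i = Δh / L = 15.3 / 1140 = 0.01342.
Darcy's law: Q = K · A · i = 0.1348 × 20061 × 0.01342 = 36.29 m³/day.

36.3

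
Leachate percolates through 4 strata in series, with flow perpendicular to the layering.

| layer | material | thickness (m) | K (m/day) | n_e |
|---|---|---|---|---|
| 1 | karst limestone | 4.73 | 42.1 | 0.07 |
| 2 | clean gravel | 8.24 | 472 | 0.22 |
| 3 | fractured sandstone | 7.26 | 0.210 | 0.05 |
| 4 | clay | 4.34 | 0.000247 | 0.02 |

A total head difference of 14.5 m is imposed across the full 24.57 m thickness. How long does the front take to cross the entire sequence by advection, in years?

With flow normal to the layers, continuity requires the same specific discharge q through every layer.
Σ(b_i/K_i) = 4.73/42.1 + 8.24/472 + 7.26/0.210 + 4.34/0.000247 = 17606 d.
q = Δh / Σ(b_i/K_i) = 14.5 / 17606 = 0.0008236 m/day.
In each layer the seepage velocity is v_i = q/n_i, so the layer transit time is t_i = b_i·n_i / q:
  layer 1 (karst limestone): t_1 = 4.73 × 0.07 / 0.0008236 = 402.0 d
  layer 2 (clean gravel): t_2 = 8.24 × 0.22 / 0.0008236 = 2201 d
  layer 3 (fractured sandstone): t_3 = 7.26 × 0.05 / 0.0008236 = 440.7 d
  layer 4 (clay): t_4 = 4.34 × 0.02 / 0.0008236 = 105.4 d
Total t = Σ t_i = 3149 days = 8.622 years.

8.62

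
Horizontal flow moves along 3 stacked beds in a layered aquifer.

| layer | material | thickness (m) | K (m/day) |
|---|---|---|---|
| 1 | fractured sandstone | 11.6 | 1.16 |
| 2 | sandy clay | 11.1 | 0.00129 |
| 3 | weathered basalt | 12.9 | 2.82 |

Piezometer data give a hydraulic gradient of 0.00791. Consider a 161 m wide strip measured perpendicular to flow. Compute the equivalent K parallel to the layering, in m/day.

Flow is parallel to layering, so each bed carries its own Darcy discharge and the transmissivities add.
Σ(K_i·b_i) = 1.16×11.6 + 0.00129×11.1 + 2.82×12.9 = 49.85 m²/day.
Total thickness b = 35.60 m, so K_eq = Σ(K_i·b_i)/b = 1.400 m/day.

1.40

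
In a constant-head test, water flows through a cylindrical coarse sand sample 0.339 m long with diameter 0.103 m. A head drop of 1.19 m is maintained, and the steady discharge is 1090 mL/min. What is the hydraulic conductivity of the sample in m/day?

Cross-sectional area A = π·(d/2)² = π × (0.103/2)² = 0.008332 m².
Convert discharge: 1090 mL/min = 1.817e-05 m³/s.
Darcy's law rearranged: K = Q·L / (A·Δh) = 1.817e-05 × 0.339 / (0.008332 × 1.19) = 0.0006211 m/s = 53.66 m/day.

53.7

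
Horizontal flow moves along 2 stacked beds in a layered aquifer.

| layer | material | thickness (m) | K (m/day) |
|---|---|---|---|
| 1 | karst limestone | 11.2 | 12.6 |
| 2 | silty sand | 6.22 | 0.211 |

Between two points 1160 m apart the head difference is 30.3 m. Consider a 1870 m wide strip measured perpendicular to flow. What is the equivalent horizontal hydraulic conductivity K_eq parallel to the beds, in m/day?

Flow is parallel to layering, so each bed carries its own Darcy discharge and the transmissivities add.
Σ(K_i·b_i) = 12.6×11.2 + 0.211×6.22 = 142.4 m²/day.
Total thickness b = 17.42 m, so K_eq = Σ(K_i·b_i)/b = 8.176 m/day.

8.18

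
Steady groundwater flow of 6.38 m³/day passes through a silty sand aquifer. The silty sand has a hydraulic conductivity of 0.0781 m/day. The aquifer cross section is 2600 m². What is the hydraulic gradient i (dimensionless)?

From Q = K·A·i, i = Q / (K·A) = 6.38 / (0.07810 × 2600) = 0.03142.

0.0314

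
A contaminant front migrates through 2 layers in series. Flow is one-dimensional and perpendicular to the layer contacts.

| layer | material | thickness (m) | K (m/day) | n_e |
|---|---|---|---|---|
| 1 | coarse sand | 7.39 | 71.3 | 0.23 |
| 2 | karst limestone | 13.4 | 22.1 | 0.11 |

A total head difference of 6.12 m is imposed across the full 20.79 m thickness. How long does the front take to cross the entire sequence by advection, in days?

0.368

With flow normal to the layers, continuity requires the same specific discharge q through every layer.
Σ(b_i/K_i) = 7.39/71.3 + 13.4/22.1 = 0.7100 d.
q = Δh / Σ(b_i/K_i) = 6.12 / 0.7100 = 8.620 m/day.
In each layer the seepage velocity is v_i = q/n_i, so the layer transit time is t_i = b_i·n_i / q:
  layer 1 (coarse sand): t_1 = 7.39 × 0.23 / 8.620 = 0.1972 d
  layer 2 (karst limestone): t_2 = 13.4 × 0.11 / 8.620 = 0.1710 d
Total t = Σ t_i = 0.3682 days.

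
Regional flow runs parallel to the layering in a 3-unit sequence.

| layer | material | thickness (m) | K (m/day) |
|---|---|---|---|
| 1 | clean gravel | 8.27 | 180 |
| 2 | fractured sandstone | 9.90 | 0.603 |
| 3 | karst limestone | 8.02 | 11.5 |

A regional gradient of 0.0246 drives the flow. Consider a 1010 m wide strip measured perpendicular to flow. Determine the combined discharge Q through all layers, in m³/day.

39400

Flow is parallel to layering, so each bed carries its own Darcy discharge and the transmissivities add.
Σ(K_i·b_i) = 180×8.27 + 0.603×9.90 + 11.5×8.02 = 1587 m²/day.
Hydraulic gradient i = 0.0246.
Q = Σ(K_i·b_i) · W · i = 1587 × 1010 × 0.02460 = 39426 m³/day.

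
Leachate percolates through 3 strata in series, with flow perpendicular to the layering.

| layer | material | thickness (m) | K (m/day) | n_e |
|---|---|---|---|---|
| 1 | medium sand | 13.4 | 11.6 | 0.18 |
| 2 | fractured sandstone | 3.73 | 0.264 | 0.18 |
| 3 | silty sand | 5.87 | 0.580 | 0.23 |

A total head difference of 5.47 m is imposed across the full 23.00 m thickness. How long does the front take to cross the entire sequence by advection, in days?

20.6

With flow normal to the layers, continuity requires the same specific discharge q through every layer.
Σ(b_i/K_i) = 13.4/11.6 + 3.73/0.264 + 5.87/0.580 = 25.40 d.
q = Δh / Σ(b_i/K_i) = 5.47 / 25.40 = 0.2153 m/day.
In each layer the seepage velocity is v_i = q/n_i, so the layer transit time is t_i = b_i·n_i / q:
  layer 1 (medium sand): t_1 = 13.4 × 0.18 / 0.2153 = 11.20 d
  layer 2 (fractured sandstone): t_2 = 3.73 × 0.18 / 0.2153 = 3.118 d
  layer 3 (silty sand): t_3 = 5.87 × 0.23 / 0.2153 = 6.270 d
Total t = Σ t_i = 20.59 days.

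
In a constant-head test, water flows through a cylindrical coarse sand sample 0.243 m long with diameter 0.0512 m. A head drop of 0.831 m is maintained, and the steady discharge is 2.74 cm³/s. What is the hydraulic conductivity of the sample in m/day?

Cross-sectional area A = π·(d/2)² = π × (0.0512/2)² = 0.002059 m².
Convert discharge: 2.74 cm³/s = 2.740e-06 m³/s.
Darcy's law rearranged: K = Q·L / (A·Δh) = 2.740e-06 × 0.243 / (0.002059 × 0.831) = 0.0003892 m/s = 33.62 m/day.

33.6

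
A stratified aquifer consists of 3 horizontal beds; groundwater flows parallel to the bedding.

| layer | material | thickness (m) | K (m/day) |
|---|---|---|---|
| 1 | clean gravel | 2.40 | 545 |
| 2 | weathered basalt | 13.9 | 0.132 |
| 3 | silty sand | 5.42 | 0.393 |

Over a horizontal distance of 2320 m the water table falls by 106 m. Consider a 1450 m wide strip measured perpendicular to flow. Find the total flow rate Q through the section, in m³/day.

86900

Flow is parallel to layering, so each bed carries its own Darcy discharge and the transmissivities add.
Σ(K_i·b_i) = 545×2.40 + 0.132×13.9 + 0.393×5.42 = 1312 m²/day.
Hydraulic gradient i = Δh / L = 106 / 2320 = 0.04569.
Q = Σ(K_i·b_i) · W · i = 1312 × 1450 × 0.04569 = 86918 m³/day.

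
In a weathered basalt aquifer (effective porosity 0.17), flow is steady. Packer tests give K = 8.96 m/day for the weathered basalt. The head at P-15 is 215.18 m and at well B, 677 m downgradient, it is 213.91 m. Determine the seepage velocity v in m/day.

0.0989

Hydraulic gradient i = (215.18 − 213.91) / 677 = 1.27 / 677 = 0.001876.
Darcy flux q = K · i = 8.960 × 0.001876 = 0.01681 m/day.
Seepage velocity v = q / n_e = 0.01681 / 0.17 = 0.09887 m/day.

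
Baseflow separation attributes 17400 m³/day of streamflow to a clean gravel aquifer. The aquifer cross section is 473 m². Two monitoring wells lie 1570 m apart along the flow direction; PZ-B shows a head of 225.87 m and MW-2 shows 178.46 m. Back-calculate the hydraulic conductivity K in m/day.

1220

Hydraulic gradient i = (225.87 − 178.46) / 1570 = 47.41 / 1570 = 0.03020.
From Q = K·A·i, K = Q / (A·i) = 17400 / (473.0 × 0.03020) = 1218 m/day.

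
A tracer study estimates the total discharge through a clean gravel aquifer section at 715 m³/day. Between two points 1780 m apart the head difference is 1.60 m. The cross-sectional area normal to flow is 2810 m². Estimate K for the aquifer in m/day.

Hydraulic gradient i = Δh / L = 1.60 / 1780 = 0.0008989.
From Q = K·A·i, K = Q / (A·i) = 715 / (2810 × 0.0008989) = 283.1 m/day.

283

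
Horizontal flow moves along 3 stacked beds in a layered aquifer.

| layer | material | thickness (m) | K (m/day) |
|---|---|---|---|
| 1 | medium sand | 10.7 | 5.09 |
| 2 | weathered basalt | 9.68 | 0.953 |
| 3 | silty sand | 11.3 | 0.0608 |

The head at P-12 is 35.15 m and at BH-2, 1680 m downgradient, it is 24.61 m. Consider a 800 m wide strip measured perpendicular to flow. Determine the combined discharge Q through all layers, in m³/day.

323

Flow is parallel to layering, so each bed carries its own Darcy discharge and the transmissivities add.
Σ(K_i·b_i) = 5.09×10.7 + 0.953×9.68 + 0.0608×11.3 = 64.38 m²/day.
Hydraulic gradient i = (35.15 − 24.61) / 1680 = 10.54 / 1680 = 0.006274.
Q = Σ(K_i·b_i) · W · i = 64.38 × 800 × 0.006274 = 323.1 m³/day.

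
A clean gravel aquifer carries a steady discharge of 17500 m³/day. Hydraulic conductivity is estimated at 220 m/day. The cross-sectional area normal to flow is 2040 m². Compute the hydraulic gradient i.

0.0390

From Q = K·A·i, i = Q / (K·A) = 17500 / (220.0 × 2040) = 0.03899.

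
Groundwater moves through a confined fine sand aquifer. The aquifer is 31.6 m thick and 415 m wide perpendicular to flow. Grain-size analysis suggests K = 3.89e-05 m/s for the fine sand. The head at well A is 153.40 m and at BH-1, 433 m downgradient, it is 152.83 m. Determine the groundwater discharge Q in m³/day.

58.0

Convert K: 3.89e-05 m/s × 86400 = 3.361 m/day.
Cross-sectional area A = 415 × 31.6 = 13114 m².
Hydraulic gradient i = (153.40 − 152.83) / 433 = 0.57 / 433 = 0.001316.
Darcy's law: Q = K · A · i = 3.361 × 13114 × 0.001316 = 58.02 m³/day.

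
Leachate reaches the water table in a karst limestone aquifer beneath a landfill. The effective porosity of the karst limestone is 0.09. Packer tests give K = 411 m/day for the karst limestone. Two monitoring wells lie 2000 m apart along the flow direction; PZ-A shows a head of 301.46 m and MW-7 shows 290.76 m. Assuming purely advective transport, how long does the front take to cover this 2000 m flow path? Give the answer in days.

81.9

Hydraulic gradient i = (301.46 − 290.76) / 2000 = 10.7 / 2000 = 0.005350.
Darcy flux q = K · i = 411.0 × 0.005350 = 2.199 m/day.
Seepage velocity v = q / n_e = 2.199 / 0.09 = 24.43 m/day.
Travel time t = L / v = 2000 / 24.43 = 81.86 days.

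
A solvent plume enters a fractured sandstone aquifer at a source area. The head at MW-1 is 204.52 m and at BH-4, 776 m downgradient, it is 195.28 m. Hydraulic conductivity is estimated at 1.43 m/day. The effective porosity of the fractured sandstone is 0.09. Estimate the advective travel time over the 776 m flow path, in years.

Hydraulic gradient i = (204.52 − 195.28) / 776 = 9.24 / 776 = 0.01191.
Darcy flux q = K · i = 1.430 × 0.01191 = 0.01703 m/day.
Seepage velocity v = q / n_e = 0.01703 / 0.09 = 0.1892 m/day.
Travel time t = L / v = 776 / 0.1892 = 4102 days = 11.23 years.

11.2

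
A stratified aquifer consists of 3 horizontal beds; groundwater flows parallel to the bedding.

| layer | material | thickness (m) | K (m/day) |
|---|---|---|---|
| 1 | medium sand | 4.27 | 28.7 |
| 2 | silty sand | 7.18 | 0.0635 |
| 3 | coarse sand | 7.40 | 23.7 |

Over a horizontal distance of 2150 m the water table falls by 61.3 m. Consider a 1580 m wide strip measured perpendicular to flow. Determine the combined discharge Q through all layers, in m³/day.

13400

Flow is parallel to layering, so each bed carries its own Darcy discharge and the transmissivities add.
Σ(K_i·b_i) = 28.7×4.27 + 0.0635×7.18 + 23.7×7.40 = 298.4 m²/day.
Hydraulic gradient i = Δh / L = 61.3 / 2150 = 0.02851.
Q = Σ(K_i·b_i) · W · i = 298.4 × 1580 × 0.02851 = 13442 m³/day.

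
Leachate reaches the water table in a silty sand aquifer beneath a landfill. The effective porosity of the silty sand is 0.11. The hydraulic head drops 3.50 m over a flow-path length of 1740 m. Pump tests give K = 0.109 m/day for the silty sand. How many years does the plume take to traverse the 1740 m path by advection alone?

2390

Hydraulic gradient i = Δh / L = 3.50 / 1740 = 0.002011.
Darcy flux q = K · i = 0.1090 × 0.002011 = 0.0002193 m/day.
Seepage velocity v = q / n_e = 0.0002193 / 0.11 = 0.001993 m/day.
Travel time t = L / v = 1740 / 0.001993 = 8.730e+05 days = 2390 years.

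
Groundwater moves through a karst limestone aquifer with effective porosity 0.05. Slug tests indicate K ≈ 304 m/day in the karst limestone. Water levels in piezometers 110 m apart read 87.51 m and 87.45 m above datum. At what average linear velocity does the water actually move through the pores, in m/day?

3.32

Hydraulic gradient i = (87.51 − 87.45) / 110 = 0.06 / 110 = 0.0005455.
Darcy flux q = K · i = 304.0 × 0.0005455 = 0.1658 m/day.
Seepage velocity v = q / n_e = 0.1658 / 0.05 = 3.316 m/day.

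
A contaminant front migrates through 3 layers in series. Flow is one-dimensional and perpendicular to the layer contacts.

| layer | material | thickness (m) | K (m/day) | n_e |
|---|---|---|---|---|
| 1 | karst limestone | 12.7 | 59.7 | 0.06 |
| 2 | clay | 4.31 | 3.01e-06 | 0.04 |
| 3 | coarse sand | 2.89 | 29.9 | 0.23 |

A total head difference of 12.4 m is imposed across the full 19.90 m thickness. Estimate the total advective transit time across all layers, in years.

506

With flow normal to the layers, continuity requires the same specific discharge q through every layer.
Σ(b_i/K_i) = 12.7/59.7 + 4.31/3.01e-06 + 2.89/29.9 = 1.432e+06 d.
q = Δh / Σ(b_i/K_i) = 12.4 / 1.432e+06 = 8.660e-06 m/day.
In each layer the seepage velocity is v_i = q/n_i, so the layer transit time is t_i = b_i·n_i / q:
  layer 1 (karst limestone): t_1 = 12.7 × 0.06 / 8.660e-06 = 87992 d
  layer 2 (clay): t_2 = 4.31 × 0.04 / 8.660e-06 = 19908 d
  layer 3 (coarse sand): t_3 = 2.89 × 0.23 / 8.660e-06 = 76756 d
Total t = Σ t_i = 1.847e+05 days = 505.6 years.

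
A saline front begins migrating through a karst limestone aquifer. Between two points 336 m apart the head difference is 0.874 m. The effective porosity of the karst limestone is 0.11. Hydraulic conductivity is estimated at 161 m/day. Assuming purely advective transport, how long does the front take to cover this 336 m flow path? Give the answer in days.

Hydraulic gradient i = Δh / L = 0.874 / 336 = 0.002601.
Darcy flux q = K · i = 161.0 × 0.002601 = 0.4188 m/day.
Seepage velocity v = q / n_e = 0.4188 / 0.11 = 3.807 m/day.
Travel time t = L / v = 336 / 3.807 = 88.25 days.

88.3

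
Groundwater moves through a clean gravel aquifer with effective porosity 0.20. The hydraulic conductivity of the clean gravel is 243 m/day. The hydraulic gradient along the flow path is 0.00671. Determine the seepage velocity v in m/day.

Hydraulic gradient i = 0.00671.
Darcy flux q = K · i = 243.0 × 0.006710 = 1.631 m/day.
Seepage velocity v = q / n_e = 1.631 / 0.20 = 8.153 m/day.

8.15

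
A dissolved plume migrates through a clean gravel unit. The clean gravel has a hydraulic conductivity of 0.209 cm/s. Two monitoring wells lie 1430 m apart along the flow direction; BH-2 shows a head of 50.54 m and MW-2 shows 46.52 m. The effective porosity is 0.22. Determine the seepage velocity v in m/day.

2.31

Convert K: 0.209 cm/s × 864 = 180.6 m/day.
Hydraulic gradient i = (50.54 − 46.52) / 1430 = 4.02 / 1430 = 0.002811.
Darcy flux q = K · i = 180.6 × 0.002811 = 0.5076 m/day.
Seepage velocity v = q / n_e = 0.5076 / 0.22 = 2.307 m/day.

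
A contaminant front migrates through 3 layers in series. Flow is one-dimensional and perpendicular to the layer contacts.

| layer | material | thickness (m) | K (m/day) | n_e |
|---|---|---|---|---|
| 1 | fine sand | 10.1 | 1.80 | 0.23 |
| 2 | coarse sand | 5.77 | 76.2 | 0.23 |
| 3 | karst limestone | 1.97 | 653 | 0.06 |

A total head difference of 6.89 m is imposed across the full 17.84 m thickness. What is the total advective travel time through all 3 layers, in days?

3.11

With flow normal to the layers, continuity requires the same specific discharge q through every layer.
Σ(b_i/K_i) = 10.1/1.80 + 5.77/76.2 + 1.97/653 = 5.690 d.
q = Δh / Σ(b_i/K_i) = 6.89 / 5.690 = 1.211 m/day.
In each layer the seepage velocity is v_i = q/n_i, so the layer transit time is t_i = b_i·n_i / q:
  layer 1 (fine sand): t_1 = 10.1 × 0.23 / 1.211 = 1.918 d
  layer 2 (coarse sand): t_2 = 5.77 × 0.23 / 1.211 = 1.096 d
  layer 3 (karst limestone): t_3 = 1.97 × 0.06 / 1.211 = 0.09761 d
Total t = Σ t_i = 3.112 days.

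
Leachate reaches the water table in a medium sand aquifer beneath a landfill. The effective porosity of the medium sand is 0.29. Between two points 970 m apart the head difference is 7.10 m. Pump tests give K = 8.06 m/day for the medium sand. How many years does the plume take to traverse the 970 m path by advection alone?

Hydraulic gradient i = Δh / L = 7.10 / 970 = 0.007320.
Darcy flux q = K · i = 8.060 × 0.007320 = 0.05900 m/day.
Seepage velocity v = q / n_e = 0.05900 / 0.29 = 0.2034 m/day.
Travel time t = L / v = 970 / 0.2034 = 4768 days = 13.05 years.

13.1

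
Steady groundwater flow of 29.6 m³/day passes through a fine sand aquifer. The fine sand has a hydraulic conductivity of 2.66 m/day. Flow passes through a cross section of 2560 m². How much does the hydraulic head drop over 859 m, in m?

3.73

From Q = K·A·i, i = Q / (K·A) = 29.6 / (2.660 × 2560) = 0.004347.
Head loss Δh = i · L = 0.004347 × 859 = 3.734 m.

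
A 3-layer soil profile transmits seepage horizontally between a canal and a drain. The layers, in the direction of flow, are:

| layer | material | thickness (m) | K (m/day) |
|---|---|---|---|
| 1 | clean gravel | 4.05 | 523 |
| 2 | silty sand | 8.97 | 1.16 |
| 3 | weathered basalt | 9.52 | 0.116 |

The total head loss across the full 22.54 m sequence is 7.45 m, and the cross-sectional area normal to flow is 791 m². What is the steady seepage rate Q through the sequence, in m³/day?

Flow is perpendicular to layering, so the layers act in series and the equivalent K is the thickness-weighted harmonic mean.
Total thickness L = 4.05 + 8.97 + 9.52 = 22.54 m.
Σ(b_i/K_i) = 4.05/523 + 8.97/1.16 + 9.52/0.116 = 89.81 d.
K_eq = L / Σ(b_i/K_i) = 22.54 / 89.81 = 0.2510 m/day.
Q = K_eq · A · (Δh/L) = 0.2510 × 791 × (7.45/22.54) = 65.62 m³/day.

65.6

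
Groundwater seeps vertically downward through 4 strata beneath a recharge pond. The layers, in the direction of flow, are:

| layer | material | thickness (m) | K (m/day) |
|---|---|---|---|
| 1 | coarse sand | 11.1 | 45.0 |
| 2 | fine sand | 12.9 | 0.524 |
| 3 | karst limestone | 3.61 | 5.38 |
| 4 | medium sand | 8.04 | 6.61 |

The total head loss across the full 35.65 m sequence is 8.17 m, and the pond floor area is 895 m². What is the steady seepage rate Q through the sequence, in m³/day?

273

Flow is perpendicular to layering, so the layers act in series and the equivalent K is the thickness-weighted harmonic mean.
Total thickness L = 11.1 + 12.9 + 3.61 + 8.04 = 35.65 m.
Σ(b_i/K_i) = 11.1/45.0 + 12.9/0.524 + 3.61/5.38 + 8.04/6.61 = 26.75 d.
K_eq = L / Σ(b_i/K_i) = 35.65 / 26.75 = 1.333 m/day.
Q = K_eq · A · (Δh/L) = 1.333 × 895 × (8.17/35.65) = 273.3 m³/day.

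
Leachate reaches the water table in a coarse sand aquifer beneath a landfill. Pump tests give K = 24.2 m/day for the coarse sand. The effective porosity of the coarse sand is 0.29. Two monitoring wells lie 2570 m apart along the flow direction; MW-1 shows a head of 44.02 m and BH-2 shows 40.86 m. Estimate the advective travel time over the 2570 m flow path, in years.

68.6

Hydraulic gradient i = (44.02 − 40.86) / 2570 = 3.16 / 2570 = 0.001230.
Darcy flux q = K · i = 24.20 × 0.001230 = 0.02976 m/day.
Seepage velocity v = q / n_e = 0.02976 / 0.29 = 0.1026 m/day.
Travel time t = L / v = 2570 / 0.1026 = 25047 days = 68.58 years.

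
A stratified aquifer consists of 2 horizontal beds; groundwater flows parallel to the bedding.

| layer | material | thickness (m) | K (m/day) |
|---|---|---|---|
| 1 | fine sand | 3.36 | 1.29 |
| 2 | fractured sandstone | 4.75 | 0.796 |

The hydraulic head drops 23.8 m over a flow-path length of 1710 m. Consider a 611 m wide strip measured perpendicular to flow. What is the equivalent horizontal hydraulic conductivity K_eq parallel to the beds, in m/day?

Flow is parallel to layering, so each bed carries its own Darcy discharge and the transmissivities add.
Σ(K_i·b_i) = 1.29×3.36 + 0.796×4.75 = 8.115 m²/day.
Total thickness b = 8.110 m, so K_eq = Σ(K_i·b_i)/b = 1.001 m/day.

1.00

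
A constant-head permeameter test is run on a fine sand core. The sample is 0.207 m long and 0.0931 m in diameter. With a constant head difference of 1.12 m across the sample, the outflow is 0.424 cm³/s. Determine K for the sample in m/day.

Cross-sectional area A = π·(d/2)² = π × (0.0931/2)² = 0.006808 m².
Convert discharge: 0.424 cm³/s = 4.240e-07 m³/s.
Darcy's law rearranged: K = Q·L / (A·Δh) = 4.240e-07 × 0.207 / (0.006808 × 1.12) = 1.151e-05 m/s = 0.9946 m/day.

0.995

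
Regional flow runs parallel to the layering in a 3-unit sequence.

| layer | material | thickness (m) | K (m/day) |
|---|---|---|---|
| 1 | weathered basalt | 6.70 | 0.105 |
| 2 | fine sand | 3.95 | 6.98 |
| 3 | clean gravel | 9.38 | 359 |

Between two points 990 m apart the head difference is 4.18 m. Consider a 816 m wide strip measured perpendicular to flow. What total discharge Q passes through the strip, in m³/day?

Flow is parallel to layering, so each bed carries its own Darcy discharge and the transmissivities add.
Σ(K_i·b_i) = 0.105×6.70 + 6.98×3.95 + 359×9.38 = 3396 m²/day.
Hydraulic gradient i = Δh / L = 4.18 / 990 = 0.004222.
Q = Σ(K_i·b_i) · W · i = 3396 × 816 × 0.004222 = 11699 m³/day.

11700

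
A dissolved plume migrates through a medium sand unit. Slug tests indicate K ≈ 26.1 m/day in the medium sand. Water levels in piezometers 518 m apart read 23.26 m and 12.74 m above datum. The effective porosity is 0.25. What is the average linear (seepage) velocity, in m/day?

Hydraulic gradient i = (23.26 − 12.74) / 518 = 10.52 / 518 = 0.02031.
Darcy flux q = K · i = 26.10 × 0.02031 = 0.5301 m/day.
Seepage velocity v = q / n_e = 0.5301 / 0.25 = 2.120 m/day.

2.12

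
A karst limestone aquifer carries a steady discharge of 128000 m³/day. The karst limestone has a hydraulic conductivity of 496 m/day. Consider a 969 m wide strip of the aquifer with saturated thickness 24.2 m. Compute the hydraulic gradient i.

0.0110

Cross-sectional area A = 969 × 24.2 = 23450 m².
From Q = K·A·i, i = Q / (K·A) = 128000 / (496.0 × 23450) = 0.01100.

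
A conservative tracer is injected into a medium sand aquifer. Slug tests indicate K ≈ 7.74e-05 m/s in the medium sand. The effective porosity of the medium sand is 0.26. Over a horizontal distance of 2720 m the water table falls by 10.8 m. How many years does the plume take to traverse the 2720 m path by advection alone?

72.9

Convert K: 7.74e-05 m/s × 86400 = 6.687 m/day.
Hydraulic gradient i = Δh / L = 10.8 / 2720 = 0.003971.
Darcy flux q = K · i = 6.687 × 0.003971 = 0.02655 m/day.
Seepage velocity v = q / n_e = 0.02655 / 0.26 = 0.1021 m/day.
Travel time t = L / v = 2720 / 0.1021 = 26634 days = 72.92 years.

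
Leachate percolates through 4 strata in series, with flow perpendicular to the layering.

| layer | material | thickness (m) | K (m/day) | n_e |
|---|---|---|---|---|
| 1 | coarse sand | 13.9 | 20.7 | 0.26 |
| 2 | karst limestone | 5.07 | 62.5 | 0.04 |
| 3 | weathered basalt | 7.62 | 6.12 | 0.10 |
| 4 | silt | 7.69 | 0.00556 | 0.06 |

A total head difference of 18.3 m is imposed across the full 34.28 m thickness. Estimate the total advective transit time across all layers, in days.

With flow normal to the layers, continuity requires the same specific discharge q through every layer.
Σ(b_i/K_i) = 13.9/20.7 + 5.07/62.5 + 7.62/6.12 + 7.69/0.00556 = 1385 d.
q = Δh / Σ(b_i/K_i) = 18.3 / 1385 = 0.01321 m/day.
In each layer the seepage velocity is v_i = q/n_i, so the layer transit time is t_i = b_i·n_i / q:
  layer 1 (coarse sand): t_1 = 13.9 × 0.26 / 0.01321 = 273.5 d
  layer 2 (karst limestone): t_2 = 5.07 × 0.04 / 0.01321 = 15.35 d
  layer 3 (weathered basalt): t_3 = 7.62 × 0.10 / 0.01321 = 57.67 d
  layer 4 (silt): t_4 = 7.69 × 0.06 / 0.01321 = 34.92 d
Total t = Σ t_i = 381.5 days.

381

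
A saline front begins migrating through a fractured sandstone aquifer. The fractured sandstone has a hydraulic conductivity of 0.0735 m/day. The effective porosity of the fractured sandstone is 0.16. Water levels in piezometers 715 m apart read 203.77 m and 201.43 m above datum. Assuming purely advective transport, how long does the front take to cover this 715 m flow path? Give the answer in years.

Hydraulic gradient i = (203.77 − 201.43) / 715 = 2.34 / 715 = 0.003273.
Darcy flux q = K · i = 0.07350 × 0.003273 = 0.0002405 m/day.
Seepage velocity v = q / n_e = 0.0002405 / 0.16 = 0.001503 m/day.
Travel time t = L / v = 715 / 0.001503 = 4.756e+05 days = 1302 years.

1300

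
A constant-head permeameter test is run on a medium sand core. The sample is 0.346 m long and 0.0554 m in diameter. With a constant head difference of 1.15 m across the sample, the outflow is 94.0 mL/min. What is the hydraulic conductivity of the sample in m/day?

Cross-sectional area A = π·(d/2)² = π × (0.0554/2)² = 0.002411 m².
Convert discharge: 94.0 mL/min = 1.567e-06 m³/s.
Darcy's law rearranged: K = Q·L / (A·Δh) = 1.567e-06 × 0.346 / (0.002411 × 1.15) = 0.0001955 m/s = 16.90 m/day.

16.9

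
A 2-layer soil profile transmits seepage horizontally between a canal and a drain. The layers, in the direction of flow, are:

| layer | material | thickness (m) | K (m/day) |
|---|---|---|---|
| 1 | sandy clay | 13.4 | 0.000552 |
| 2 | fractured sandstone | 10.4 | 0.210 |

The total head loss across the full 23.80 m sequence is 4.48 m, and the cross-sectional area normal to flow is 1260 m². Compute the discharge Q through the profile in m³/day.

Flow is perpendicular to layering, so the layers act in series and the equivalent K is the thickness-weighted harmonic mean.
Total thickness L = 13.4 + 10.4 = 23.80 m.
Σ(b_i/K_i) = 13.4/0.000552 + 10.4/0.210 = 24325 d.
K_eq = L / Σ(b_i/K_i) = 23.80 / 24325 = 0.0009784 m/day.
Q = K_eq · A · (Δh/L) = 0.0009784 × 1260 × (4.48/23.80) = 0.2321 m³/day.

0.232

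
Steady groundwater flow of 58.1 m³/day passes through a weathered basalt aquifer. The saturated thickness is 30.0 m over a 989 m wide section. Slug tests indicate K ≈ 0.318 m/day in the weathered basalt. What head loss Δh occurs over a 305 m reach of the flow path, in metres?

Cross-sectional area A = 989 × 30.0 = 29670 m².
From Q = K·A·i, i = Q / (K·A) = 58.1 / (0.3180 × 29670) = 0.006158.
Head loss Δh = i · L = 0.006158 × 305 = 1.878 m.

1.88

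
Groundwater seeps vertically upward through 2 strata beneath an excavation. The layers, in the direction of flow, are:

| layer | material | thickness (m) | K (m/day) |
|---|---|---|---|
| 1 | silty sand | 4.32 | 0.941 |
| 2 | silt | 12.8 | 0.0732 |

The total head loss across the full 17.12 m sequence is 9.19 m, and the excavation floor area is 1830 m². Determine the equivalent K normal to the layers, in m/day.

0.0954

Flow is perpendicular to layering, so the layers act in series and the equivalent K is the thickness-weighted harmonic mean.
Total thickness L = 4.32 + 12.8 = 17.12 m.
Σ(b_i/K_i) = 4.32/0.941 + 12.8/0.0732 = 179.5 d.
K_eq = L / Σ(b_i/K_i) = 17.12 / 179.5 = 0.09540 m/day.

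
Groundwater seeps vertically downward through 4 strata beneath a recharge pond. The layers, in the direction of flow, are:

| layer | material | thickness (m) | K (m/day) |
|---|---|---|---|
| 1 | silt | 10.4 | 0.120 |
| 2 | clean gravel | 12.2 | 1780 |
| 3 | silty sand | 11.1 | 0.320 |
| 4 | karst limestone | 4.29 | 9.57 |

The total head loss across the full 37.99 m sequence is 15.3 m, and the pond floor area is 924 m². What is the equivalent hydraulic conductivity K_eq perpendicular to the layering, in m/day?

0.312

Flow is perpendicular to layering, so the layers act in series and the equivalent K is the thickness-weighted harmonic mean.
Total thickness L = 10.4 + 12.2 + 11.1 + 4.29 = 37.99 m.
Σ(b_i/K_i) = 10.4/0.120 + 12.2/1780 + 11.1/0.320 + 4.29/9.57 = 121.8 d.
K_eq = L / Σ(b_i/K_i) = 37.99 / 121.8 = 0.3119 m/day.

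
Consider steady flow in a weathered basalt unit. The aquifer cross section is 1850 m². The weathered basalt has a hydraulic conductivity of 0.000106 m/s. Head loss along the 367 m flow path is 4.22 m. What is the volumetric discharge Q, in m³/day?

Convert K: 0.000106 m/s × 86400 = 9.158 m/day.
Hydraulic gradient i = Δh / L = 4.22 / 367 = 0.01150.
Darcy's law: Q = K · A · i = 9.158 × 1850 × 0.01150 = 194.8 m³/day.

195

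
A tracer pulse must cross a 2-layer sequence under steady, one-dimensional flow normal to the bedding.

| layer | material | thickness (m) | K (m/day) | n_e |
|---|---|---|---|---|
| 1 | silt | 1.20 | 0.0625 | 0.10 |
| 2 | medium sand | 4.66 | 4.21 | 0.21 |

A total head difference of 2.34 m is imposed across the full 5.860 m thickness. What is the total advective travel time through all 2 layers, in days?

9.53

With flow normal to the layers, continuity requires the same specific discharge q through every layer.
Σ(b_i/K_i) = 1.20/0.0625 + 4.66/4.21 = 20.31 d.
q = Δh / Σ(b_i/K_i) = 2.34 / 20.31 = 0.1152 m/day.
In each layer the seepage velocity is v_i = q/n_i, so the layer transit time is t_i = b_i·n_i / q:
  layer 1 (silt): t_1 = 1.20 × 0.10 / 0.1152 = 1.041 d
  layer 2 (medium sand): t_2 = 4.66 × 0.21 / 0.1152 = 8.492 d
Total t = Σ t_i = 9.534 days.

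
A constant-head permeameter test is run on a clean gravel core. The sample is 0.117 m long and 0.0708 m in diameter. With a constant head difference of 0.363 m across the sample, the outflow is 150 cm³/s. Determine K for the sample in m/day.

Cross-sectional area A = π·(d/2)² = π × (0.0708/2)² = 0.003937 m².
Convert discharge: 150 cm³/s = 0.0001500 m³/s.
Darcy's law rearranged: K = Q·L / (A·Δh) = 0.0001500 × 0.117 / (0.003937 × 0.363) = 0.01228 m/s = 1061 m/day.

1060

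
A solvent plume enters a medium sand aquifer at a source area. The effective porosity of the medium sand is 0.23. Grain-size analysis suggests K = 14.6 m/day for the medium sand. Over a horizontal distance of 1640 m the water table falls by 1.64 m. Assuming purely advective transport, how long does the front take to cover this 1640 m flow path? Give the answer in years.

Hydraulic gradient i = Δh / L = 1.64 / 1640 = 0.001000.
Darcy flux q = K · i = 14.60 × 0.001000 = 0.01460 m/day.
Seepage velocity v = q / n_e = 0.01460 / 0.23 = 0.06348 m/day.
Travel time t = L / v = 1640 / 0.06348 = 25836 days = 70.73 years.

70.7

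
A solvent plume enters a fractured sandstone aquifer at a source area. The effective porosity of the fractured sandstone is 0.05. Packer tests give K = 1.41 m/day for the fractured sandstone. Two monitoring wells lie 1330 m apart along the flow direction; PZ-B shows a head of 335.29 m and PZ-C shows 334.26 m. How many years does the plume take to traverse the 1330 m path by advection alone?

167

Hydraulic gradient i = (335.29 − 334.26) / 1330 = 1.03 / 1330 = 0.0007744.
Darcy flux q = K · i = 1.410 × 0.0007744 = 0.001092 m/day.
Seepage velocity v = q / n_e = 0.001092 / 0.05 = 0.02184 m/day.
Travel time t = L / v = 1330 / 0.02184 = 60900 days = 166.7 years.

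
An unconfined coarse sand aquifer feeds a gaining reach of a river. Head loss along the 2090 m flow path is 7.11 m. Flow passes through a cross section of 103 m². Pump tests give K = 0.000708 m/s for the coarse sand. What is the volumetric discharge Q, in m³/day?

Convert K: 0.000708 m/s × 86400 = 61.17 m/day.
Hydraulic gradient i = Δh / L = 7.11 / 2090 = 0.003402.
Darcy's law: Q = K · A · i = 61.17 × 103.0 × 0.003402 = 21.43 m³/day.

21.4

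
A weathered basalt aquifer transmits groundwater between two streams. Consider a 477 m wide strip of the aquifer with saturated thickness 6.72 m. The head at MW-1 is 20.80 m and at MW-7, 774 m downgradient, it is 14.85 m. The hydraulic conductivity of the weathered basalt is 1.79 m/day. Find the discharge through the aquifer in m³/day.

Cross-sectional area A = 477 × 6.72 = 3205 m².
Hydraulic gradient i = (20.80 − 14.85) / 774 = 5.95 / 774 = 0.007687.
Darcy's law: Q = K · A · i = 1.790 × 3205 × 0.007687 = 44.11 m³/day.

44.1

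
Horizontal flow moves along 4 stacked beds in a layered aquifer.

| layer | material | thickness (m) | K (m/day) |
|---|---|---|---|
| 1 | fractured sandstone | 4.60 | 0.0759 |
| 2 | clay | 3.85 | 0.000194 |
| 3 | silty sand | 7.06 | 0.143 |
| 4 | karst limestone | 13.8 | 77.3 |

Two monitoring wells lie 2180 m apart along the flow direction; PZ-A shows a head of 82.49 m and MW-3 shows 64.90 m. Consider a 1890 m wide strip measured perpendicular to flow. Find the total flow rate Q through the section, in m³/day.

16300

Flow is parallel to layering, so each bed carries its own Darcy discharge and the transmissivities add.
Σ(K_i·b_i) = 0.0759×4.60 + 0.000194×3.85 + 0.143×7.06 + 77.3×13.8 = 1068 m²/day.
Hydraulic gradient i = (82.49 − 64.90) / 2180 = 17.59 / 2180 = 0.008069.
Q = Σ(K_i·b_i) · W · i = 1068 × 1890 × 0.008069 = 16289 m³/day.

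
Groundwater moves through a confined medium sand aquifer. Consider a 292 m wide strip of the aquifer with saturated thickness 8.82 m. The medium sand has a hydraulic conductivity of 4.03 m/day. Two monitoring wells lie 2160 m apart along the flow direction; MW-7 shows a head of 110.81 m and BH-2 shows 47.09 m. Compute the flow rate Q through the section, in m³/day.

306

Cross-sectional area A = 292 × 8.82 = 2575 m².
Hydraulic gradient i = (110.81 − 47.09) / 2160 = 63.72 / 2160 = 0.02950.
Darcy's law: Q = K · A · i = 4.030 × 2575 × 0.02950 = 306.2 m³/day.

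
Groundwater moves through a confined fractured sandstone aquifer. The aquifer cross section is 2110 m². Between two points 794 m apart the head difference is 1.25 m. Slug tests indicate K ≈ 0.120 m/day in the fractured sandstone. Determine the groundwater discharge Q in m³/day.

0.399

Hydraulic gradient i = Δh / L = 1.25 / 794 = 0.001574.
Darcy's law: Q = K · A · i = 0.1200 × 2110 × 0.001574 = 0.3986 m³/day.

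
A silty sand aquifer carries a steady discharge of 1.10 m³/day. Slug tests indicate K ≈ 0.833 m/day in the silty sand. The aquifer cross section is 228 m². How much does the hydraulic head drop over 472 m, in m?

2.73

From Q = K·A·i, i = Q / (K·A) = 1.10 / (0.8330 × 228.0) = 0.005792.
Head loss Δh = i · L = 0.005792 × 472 = 2.734 m.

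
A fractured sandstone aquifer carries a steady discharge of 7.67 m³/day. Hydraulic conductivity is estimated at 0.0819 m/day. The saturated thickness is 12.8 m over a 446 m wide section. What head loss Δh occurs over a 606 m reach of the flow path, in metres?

Cross-sectional area A = 446 × 12.8 = 5709 m².
From Q = K·A·i, i = Q / (K·A) = 7.67 / (0.08190 × 5709) = 0.01640.
Head loss Δh = i · L = 0.01640 × 606 = 9.941 m.

9.94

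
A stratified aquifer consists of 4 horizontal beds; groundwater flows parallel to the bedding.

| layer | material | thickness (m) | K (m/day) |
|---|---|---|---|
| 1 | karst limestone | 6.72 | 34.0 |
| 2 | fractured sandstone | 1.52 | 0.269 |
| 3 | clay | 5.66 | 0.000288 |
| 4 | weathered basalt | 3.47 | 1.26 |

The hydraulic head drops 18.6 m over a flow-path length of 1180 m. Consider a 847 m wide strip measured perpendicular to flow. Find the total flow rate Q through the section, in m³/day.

Flow is parallel to layering, so each bed carries its own Darcy discharge and the transmissivities add.
Σ(K_i·b_i) = 34.0×6.72 + 0.269×1.52 + 0.000288×5.66 + 1.26×3.47 = 233.3 m²/day.
Hydraulic gradient i = Δh / L = 18.6 / 1180 = 0.01576.
Q = Σ(K_i·b_i) · W · i = 233.3 × 847 × 0.01576 = 3114 m³/day.

3110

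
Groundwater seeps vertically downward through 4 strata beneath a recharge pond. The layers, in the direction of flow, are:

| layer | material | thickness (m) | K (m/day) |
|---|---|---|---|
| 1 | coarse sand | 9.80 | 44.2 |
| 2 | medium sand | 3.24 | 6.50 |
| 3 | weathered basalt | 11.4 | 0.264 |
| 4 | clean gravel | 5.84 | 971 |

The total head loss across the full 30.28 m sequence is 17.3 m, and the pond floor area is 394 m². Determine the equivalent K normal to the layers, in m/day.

Flow is perpendicular to layering, so the layers act in series and the equivalent K is the thickness-weighted harmonic mean.
Total thickness L = 9.80 + 3.24 + 11.4 + 5.84 = 30.28 m.
Σ(b_i/K_i) = 9.80/44.2 + 3.24/6.50 + 11.4/0.264 + 5.84/971 = 43.91 d.
K_eq = L / Σ(b_i/K_i) = 30.28 / 43.91 = 0.6896 m/day.

0.690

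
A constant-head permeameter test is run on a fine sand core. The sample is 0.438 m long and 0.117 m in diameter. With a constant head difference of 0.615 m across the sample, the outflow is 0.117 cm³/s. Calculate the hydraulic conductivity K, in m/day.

0.670

Cross-sectional area A = π·(d/2)² = π × (0.117/2)² = 0.01075 m².
Convert discharge: 0.117 cm³/s = 1.170e-07 m³/s.
Darcy's law rearranged: K = Q·L / (A·Δh) = 1.170e-07 × 0.438 / (0.01075 × 0.615) = 7.750e-06 m/s = 0.6696 m/day.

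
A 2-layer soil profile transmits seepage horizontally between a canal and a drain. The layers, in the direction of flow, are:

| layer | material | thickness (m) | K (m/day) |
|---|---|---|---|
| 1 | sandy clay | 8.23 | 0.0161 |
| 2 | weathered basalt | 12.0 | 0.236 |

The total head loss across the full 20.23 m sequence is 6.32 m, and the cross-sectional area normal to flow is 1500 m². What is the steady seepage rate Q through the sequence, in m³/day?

16.9

Flow is perpendicular to layering, so the layers act in series and the equivalent K is the thickness-weighted harmonic mean.
Total thickness L = 8.23 + 12.0 = 20.23 m.
Σ(b_i/K_i) = 8.23/0.0161 + 12.0/0.236 = 562.0 d.
K_eq = L / Σ(b_i/K_i) = 20.23 / 562.0 = 0.03599 m/day.
Q = K_eq · A · (Δh/L) = 0.03599 × 1500 × (6.32/20.23) = 16.87 m³/day.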